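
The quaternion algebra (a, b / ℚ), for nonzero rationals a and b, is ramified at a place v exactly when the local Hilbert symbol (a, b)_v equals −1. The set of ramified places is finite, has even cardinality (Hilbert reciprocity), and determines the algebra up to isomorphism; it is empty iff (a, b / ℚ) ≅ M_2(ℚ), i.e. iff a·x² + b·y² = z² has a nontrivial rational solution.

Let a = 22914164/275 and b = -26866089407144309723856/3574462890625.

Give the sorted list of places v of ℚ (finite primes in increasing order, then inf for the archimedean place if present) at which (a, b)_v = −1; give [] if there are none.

(a, b) ≡ (2431, -221) mod (ℚ^×)²; places V = {2, 3, 5, 7, 11, 13, 17, 23, 31, ∞}.
(a,b)_∞: sgn(2431)=+, sgn(-221)=−, so +1.
(a,b)_3: α=0, u≡1; β=2, v≡1 (mod 3); (1|3)=+1, (1|3)=+1; sign (−1)^0·+1^2·+1^0 = +1.
(a,b)_5: α=-2, u≡4; β=-12, v≡4 (mod 5); (4|5)=+1, (4|5)=+1; sign (−1)^0·+1^-12·+1^-2 = +1.
(a,b)_2: α=2, β=4; u≡7, v≡3 (mod 8); ε(u)ε(v)=1·1, αω(v)=2·1, βω(u)=4·0; sum ≡ 1  ⇒  -1.
(a,b)_11: α=-1, u≡3; β=-4, v≡6 (mod 11); (3|11)=+1, (6|11)=-1; sign (−1)^0·+1^-4·-1^-1 = -1.
(a,b)_23: α=2, u≡16; β=2, v≡16 (mod 23); (16|23)=+1, (16|23)=+1; sign (−1)^0·+1^2·+1^2 = +1.
(a,b)_13: α=1, u≡5; β=3, v≡9 (mod 13); (5|13)=-1, (9|13)=+1; sign (−1)^0·-1^3·+1^1 = -1.
(a,b)_31: α=0, u≡11; β=2, v≡13 (mod 31); (11|31)=-1, (13|31)=-1; sign (−1)^0·-1^2·-1^0 = +1.
(a,b)_7: α=2, u≡4; β=6, v≡5 (mod 7); (4|7)=+1, (5|7)=-1; sign (−1)^0·+1^6·-1^2 = +1.
(a,b)_17: α=1, u≡10; β=5, v≡16 (mod 17); (10|17)=-1, (16|17)=+1; sign (−1)^0·-1^5·+1^1 = -1.
(2431, -221 / ℚ) ramifies at {2, 11, 13, 17}: a division algebra.

[2, 11, 13, 17]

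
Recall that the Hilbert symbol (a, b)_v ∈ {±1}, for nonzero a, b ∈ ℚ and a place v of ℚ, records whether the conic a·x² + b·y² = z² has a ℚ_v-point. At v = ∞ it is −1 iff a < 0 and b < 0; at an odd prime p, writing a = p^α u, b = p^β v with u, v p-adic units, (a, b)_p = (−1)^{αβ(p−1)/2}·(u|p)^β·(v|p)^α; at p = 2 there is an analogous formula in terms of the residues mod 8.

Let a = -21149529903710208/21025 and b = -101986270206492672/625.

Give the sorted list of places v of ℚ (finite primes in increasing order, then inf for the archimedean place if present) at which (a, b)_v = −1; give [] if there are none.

[3, 7, 13, inf]

(a, b) ≡ (-7, -858) mod (ℚ^×)²; places V = {2, 3, 5, 7, 11, 13, 29, ∞}.
(a,b)_2: α=14, β=21; u≡1, v≡3 (mod 8); ε(u)ε(v)=0·1, αω(v)=14·1, βω(u)=21·0; sum ≡ 0  ⇒  +1.
(a,b)_5: α=-2, u≡2; β=-4, v≡3 (mod 5); (2|5)=-1, (3|5)=-1; sign (−1)^0·-1^-4·-1^-2 = +1.
(a,b)_29: α=-2, u≡6; β=0, v≡15 (mod 29); (6|29)=+1, (15|29)=-1; sign (−1)^0·+1^0·-1^-2 = +1.
(a,b)_3: α=2, u≡2; β=5, v≡2 (mod 3); (2|3)=-1, (2|3)=-1; sign (−1)^0·-1^5·-1^2 = -1.
(a,b)_7: α=3, u≡6; β=2, v≡3 (mod 7); (6|7)=-1, (3|7)=-1; sign (−1)^0·-1^2·-1^3 = -1.
(a,b)_13: α=4, u≡8; β=5, v≡3 (mod 13); (8|13)=-1, (3|13)=+1; sign (−1)^0·-1^5·+1^4 = -1.
(a,b)_∞: sgn(-7)=−, sgn(-858)=−, so -1.
(a,b)_11: α=4, u≡3; β=1, v≡6 (mod 11); (3|11)=+1, (6|11)=-1; sign (−1)^0·+1^1·-1^4 = +1.
|Ram(-7, -858)| = 4, even; anisotropic at {3, 7, 13, ∞}.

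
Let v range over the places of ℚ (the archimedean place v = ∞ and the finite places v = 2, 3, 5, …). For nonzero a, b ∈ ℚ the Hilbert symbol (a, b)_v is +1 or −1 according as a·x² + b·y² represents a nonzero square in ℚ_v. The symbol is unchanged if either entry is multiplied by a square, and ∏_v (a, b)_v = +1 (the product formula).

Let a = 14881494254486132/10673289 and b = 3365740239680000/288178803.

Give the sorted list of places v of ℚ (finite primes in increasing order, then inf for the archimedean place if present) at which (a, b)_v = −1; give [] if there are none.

Mod squares: a ≡ 2093, b ≡ 6. Check v ∈ {∞, 2, 3, 5, 7, 11, 13, 23}.
v=23: a=23^3·(≡11), b=23^2·(≡8) mod 23; (11|23)=-1, (8|23)=+1; (−1)^{3·2·11}·(-1)^2·(+1)^3 = +1.
v=11: a=11^-4·(≡3), b=11^-4·(≡7) mod 11; (3|11)=+1, (7|11)=-1; (−1)^{-4·-4·5}·(+1)^-4·(-1)^-4 = +1.
v=13: a=13^5·(≡5), b=13^2·(≡11) mod 13; (5|13)=-1, (11|13)=-1; (−1)^{5·2·6}·(-1)^2·(-1)^5 = -1.
v=5: a=5^0·(≡3), b=5^4·(≡1) mod 5; (3|5)=-1, (1|5)=+1; (−1)^{0·4·2}·(-1)^4·(+1)^0 = +1.
v=7: a=7^7·(≡6), b=7^6·(≡5) mod 7; (6|7)=-1, (5|7)=-1; (−1)^{7·6·3}·(-1)^6·(-1)^7 = -1.
v=3: a=3^-6·(≡2), b=3^-9·(≡2) mod 3; (2|3)=-1, (2|3)=-1; (−1)^{-6·-9·1}·(-1)^-9·(-1)^-6 = -1.
v=2: v_2(a)=2, v_2(b)=9; units ≡ 5, 3 (mod 8); ε·ε+αω+βω = 0·1+2·1+9·1 ≡ 1  ⇒  (a,b)_2 = -1.
v=∞: 2093 > 0 and 6 > 0  ⇒  (a,b)_∞ = +1.
|Ram(2093, 6)| = 4, even; anisotropic at {2, 3, 7, 13}.

[2, 3, 7, 13]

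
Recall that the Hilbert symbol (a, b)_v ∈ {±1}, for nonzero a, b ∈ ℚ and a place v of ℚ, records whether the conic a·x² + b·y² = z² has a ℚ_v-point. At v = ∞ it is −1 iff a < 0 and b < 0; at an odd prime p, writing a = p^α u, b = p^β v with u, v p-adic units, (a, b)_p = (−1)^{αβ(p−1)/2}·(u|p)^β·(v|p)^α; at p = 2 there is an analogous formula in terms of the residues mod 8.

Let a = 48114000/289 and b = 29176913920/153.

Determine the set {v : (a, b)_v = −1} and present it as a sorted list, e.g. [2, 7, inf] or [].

Mod squares: a ≡ 165, b ≡ 1190. Check v ∈ {∞, 2, 3, 5, 7, 11, 17, 29}.
v=2: v_2(a)=4, v_2(b)=13; units ≡ 5, 3 (mod 8); ε·ε+αω+βω = 0·1+4·1+13·1 ≡ 1  ⇒  (a,b)_2 = -1.
v=5: a=5^3·(≡3), b=5^1·(≡3) mod 5; (3|5)=-1, (3|5)=-1; (−1)^{3·1·2}·(-1)^1·(-1)^3 = +1.
v=17: a=17^-2·(≡5), b=17^-1·(≡4) mod 17; (5|17)=-1, (4|17)=+1; (−1)^{-2·-1·8}·(-1)^-1·(+1)^-2 = -1.
v=29: a=29^0·(≡16), b=29^2·(≡9) mod 29; (16|29)=+1, (9|29)=+1; (−1)^{0·2·14}·(+1)^2·(+1)^0 = +1.
v=∞: 165 > 0 and 1190 > 0  ⇒  (a,b)_∞ = +1.
v=11: a=11^1·(≡5), b=11^2·(≡8) mod 11; (5|11)=+1, (8|11)=-1; (−1)^{1·2·5}·(+1)^2·(-1)^1 = -1.
v=3: a=3^7·(≡1), b=3^-2·(≡2) mod 3; (1|3)=+1, (2|3)=-1; (−1)^{7·-2·1}·(+1)^-2·(-1)^7 = -1.
v=7: a=7^0·(≡2), b=7^1·(≡1) mod 7; (2|7)=+1, (1|7)=+1; (−1)^{0·1·3}·(+1)^1·(+1)^0 = +1.
|Ram(165, 1190)| = 4, even; anisotropic at {2, 3, 11, 17}.

[2, 3, 11, 17]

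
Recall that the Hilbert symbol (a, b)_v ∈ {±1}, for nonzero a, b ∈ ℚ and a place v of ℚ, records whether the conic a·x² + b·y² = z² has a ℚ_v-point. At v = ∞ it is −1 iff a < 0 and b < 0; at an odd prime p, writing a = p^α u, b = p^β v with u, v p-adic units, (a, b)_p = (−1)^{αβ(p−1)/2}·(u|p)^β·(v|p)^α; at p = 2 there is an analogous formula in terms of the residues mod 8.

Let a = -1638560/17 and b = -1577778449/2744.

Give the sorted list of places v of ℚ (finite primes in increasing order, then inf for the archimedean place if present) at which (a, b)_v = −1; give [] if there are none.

[2, 11, 23, inf]

(a, b) ≡ (-35530, -79534) mod (ℚ^×)²; places V = {2, 5, 7, 11, 13, 17, 19, 23, 31, ∞}.
(a,b)_5: α=1, u≡4; β=0, v≡4 (mod 5); (4|5)=+1, (4|5)=+1; sign (−1)^0·+1^0·+1^1 = +1.
(a,b)_13: α=0, u≡3; β=1, v≡11 (mod 13); (3|13)=+1, (11|13)=-1; sign (−1)^0·+1^1·-1^0 = +1.
(a,b)_∞: sgn(-35530)=−, sgn(-79534)=−, so -1.
(a,b)_2: α=5, β=-3; u≡3, v≡1 (mod 8); ε(u)ε(v)=1·0, αω(v)=5·0, βω(u)=-3·1; sum ≡ 1  ⇒  -1.
(a,b)_11: α=1, u≡4; β=0, v≡10 (mod 11); (4|11)=+1, (10|11)=-1; sign (−1)^0·+1^0·-1^1 = -1.
(a,b)_17: α=-1, u≡2; β=2, v≡1 (mod 17); (2|17)=+1, (1|17)=+1; sign (−1)^0·+1^2·+1^-1 = +1.
(a,b)_31: α=0, u≡15; β=2, v≡26 (mod 31); (15|31)=-1, (26|31)=-1; sign (−1)^0·-1^2·-1^0 = +1.
(a,b)_19: α=1, u≡9; β=1, v≡18 (mod 19); (9|19)=+1, (18|19)=-1; sign (−1)^1·+1^1·-1^1 = +1.
(a,b)_7: α=2, u≡2; β=-3, v≡5 (mod 7); (2|7)=+1, (5|7)=-1; sign (−1)^0·+1^-3·-1^2 = +1.
(a,b)_23: α=0, u≡22; β=1, v≡10 (mod 23); (22|23)=-1, (10|23)=-1; sign (−1)^0·-1^1·-1^0 = -1.
(-35530, -79534 / ℚ) ramifies at {2, 11, 23, ∞}: a division algebra.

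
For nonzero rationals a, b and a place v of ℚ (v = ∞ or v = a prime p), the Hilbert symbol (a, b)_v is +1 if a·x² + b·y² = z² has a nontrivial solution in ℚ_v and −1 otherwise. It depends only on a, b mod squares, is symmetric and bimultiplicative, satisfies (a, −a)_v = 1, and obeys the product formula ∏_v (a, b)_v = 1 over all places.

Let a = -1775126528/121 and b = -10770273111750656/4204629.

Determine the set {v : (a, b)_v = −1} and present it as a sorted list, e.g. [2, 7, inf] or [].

[2, 7, 13, inf]

Mod squares: a ≡ -2, b ≡ -6006. Check v ∈ {∞, 2, 3, 7, 11, 13, 19}.
v=7: a=7^4·(≡6), b=7^9·(≡3) mod 7; (6|7)=-1, (3|7)=-1; (−1)^{4·9·3}·(-1)^9·(-1)^4 = -1.
v=∞: -2 < 0 and -6006 < 0  ⇒  (a,b)_∞ = -1.
v=11: a=11^-2·(≡1), b=11^-3·(≡1) mod 11; (1|11)=+1, (1|11)=+1; (−1)^{-2·-3·5}·(+1)^-3·(+1)^-2 = +1.
v=3: a=3^0·(≡1), b=3^-5·(≡2) mod 3; (1|3)=+1, (2|3)=-1; (−1)^{0·-5·1}·(+1)^-5·(-1)^0 = +1.
v=19: a=19^2·(≡4), b=19^4·(≡16) mod 19; (4|19)=+1, (16|19)=+1; (−1)^{2·4·9}·(+1)^4·(+1)^2 = +1.
v=2: v_2(a)=11, v_2(b)=11; units ≡ 7, 5 (mod 8); ε·ε+αω+βω = 1·0+11·1+11·0 ≡ 1  ⇒  (a,b)_2 = -1.
v=13: a=13^0·(≡5), b=13^-1·(≡7) mod 13; (5|13)=-1, (7|13)=-1; (−1)^{0·-1·6}·(-1)^-1·(-1)^0 = -1.
|Ram(-2, -6006)| = 4, even; anisotropic at {2, 7, 13, ∞}.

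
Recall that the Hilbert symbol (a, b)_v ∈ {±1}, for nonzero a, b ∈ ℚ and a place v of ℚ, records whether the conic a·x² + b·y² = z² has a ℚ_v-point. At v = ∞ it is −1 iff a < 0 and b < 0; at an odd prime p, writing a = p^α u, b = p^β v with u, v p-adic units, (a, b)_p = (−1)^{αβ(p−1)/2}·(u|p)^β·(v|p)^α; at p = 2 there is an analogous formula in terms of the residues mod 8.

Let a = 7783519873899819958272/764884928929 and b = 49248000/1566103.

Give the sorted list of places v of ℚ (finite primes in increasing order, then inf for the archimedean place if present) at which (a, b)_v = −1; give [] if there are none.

[5, 7, 13, 19]

Mod squares: a ≡ 3458, b ≡ 665. Check v ∈ {∞, 2, 3, 5, 7, 11, 13, 17, 19, 43}.
v=13: a=13^1·(≡2), b=13^0·(≡8) mod 13; (2|13)=-1, (8|13)=-1; (−1)^{1·0·6}·(-1)^0·(-1)^1 = -1.
v=43: a=43^-6·(≡34), b=43^-2·(≡32) mod 43; (34|43)=-1, (32|43)=-1; (−1)^{-6·-2·21}·(-1)^-2·(-1)^-6 = +1.
v=19: a=19^3·(≡1), b=19^1·(≡17) mod 19; (1|19)=+1, (17|19)=+1; (−1)^{3·1·9}·(+1)^1·(+1)^3 = -1.
v=7: a=7^3·(≡2), b=7^-1·(≡2) mod 7; (2|7)=+1, (2|7)=+1; (−1)^{3·-1·3}·(+1)^-1·(+1)^3 = -1.
v=11: a=11^-2·(≡1), b=11^-2·(≡3) mod 11; (1|11)=+1, (3|11)=+1; (−1)^{-2·-2·5}·(+1)^-2·(+1)^-2 = +1.
v=∞: 3458 > 0 and 665 > 0  ⇒  (a,b)_∞ = +1.
v=2: v_2(a)=27, v_2(b)=8; units ≡ 1, 1 (mod 8); ε·ε+αω+βω = 0·0+27·0+8·0 ≡ 0  ⇒  (a,b)_2 = +1.
v=3: a=3^8·(≡2), b=3^4·(≡2) mod 3; (2|3)=-1, (2|3)=-1; (−1)^{8·4·1}·(-1)^4·(-1)^8 = +1.
v=17: a=17^2·(≡11), b=17^0·(≡13) mod 17; (11|17)=-1, (13|17)=+1; (−1)^{2·0·8}·(-1)^0·(+1)^2 = +1.
v=5: a=5^0·(≡3), b=5^3·(≡3) mod 5; (3|5)=-1, (3|5)=-1; (−1)^{0·3·2}·(-1)^3·(-1)^0 = -1.
(3458, 665 / ℚ) ramifies at {5, 7, 13, 19}: a division algebra.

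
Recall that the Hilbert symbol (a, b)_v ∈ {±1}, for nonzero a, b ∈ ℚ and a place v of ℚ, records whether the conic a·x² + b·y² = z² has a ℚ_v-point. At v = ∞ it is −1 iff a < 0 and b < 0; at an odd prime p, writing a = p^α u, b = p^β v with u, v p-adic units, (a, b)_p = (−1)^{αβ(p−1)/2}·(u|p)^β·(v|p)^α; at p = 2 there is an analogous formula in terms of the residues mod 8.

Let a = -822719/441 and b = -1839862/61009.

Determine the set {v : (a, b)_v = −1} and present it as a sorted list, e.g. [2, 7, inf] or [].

Mod squares: a ≡ -2279, b ≡ -3478. Check v ∈ {∞, 2, 3, 7, 13, 19, 23, 37, 43, 47, 53}.
v=47: a=47^0·(≡27), b=47^1·(≡33) mod 47; (27|47)=+1, (33|47)=-1; (−1)^{0·1·23}·(+1)^1·(-1)^0 = +1.
v=23: a=23^0·(≡15), b=23^2·(≡12) mod 23; (15|23)=-1, (12|23)=+1; (−1)^{0·2·11}·(-1)^2·(+1)^0 = +1.
v=37: a=37^0·(≡8), b=37^1·(≡18) mod 37; (8|37)=-1, (18|37)=-1; (−1)^{0·1·18}·(-1)^1·(-1)^0 = -1.
v=3: a=3^-2·(≡1), b=3^0·(≡2) mod 3; (1|3)=+1, (2|3)=-1; (−1)^{-2·0·1}·(+1)^0·(-1)^-2 = +1.
v=13: a=13^0·(≡1), b=13^-2·(≡8) mod 13; (1|13)=+1, (8|13)=-1; (−1)^{0·-2·6}·(+1)^-2·(-1)^0 = +1.
v=19: a=19^2·(≡5), b=19^-2·(≡8) mod 19; (5|19)=+1, (8|19)=-1; (−1)^{2·-2·9}·(+1)^-2·(-1)^2 = +1.
v=∞: -2279 < 0 and -3478 < 0  ⇒  (a,b)_∞ = -1.
v=7: a=7^-2·(≡6), b=7^0·(≡1) mod 7; (6|7)=-1, (1|7)=+1; (−1)^{-2·0·3}·(-1)^0·(+1)^-2 = +1.
v=2: v_2(a)=0, v_2(b)=1; units ≡ 1, 5 (mod 8); ε·ε+αω+βω = 0·0+0·1+1·0 ≡ 0  ⇒  (a,b)_2 = +1.
v=53: a=53^1·(≡44), b=53^0·(≡32) mod 53; (44|53)=+1, (32|53)=-1; (−1)^{1·0·26}·(+1)^0·(-1)^1 = -1.
v=43: a=43^1·(≡8), b=43^0·(≡8) mod 43; (8|43)=-1, (8|43)=-1; (−1)^{1·0·21}·(-1)^0·(-1)^1 = -1.
|Ram(-2279, -3478)| = 4, even; anisotropic at {37, 43, 53, ∞}.

[37, 43, 53, inf]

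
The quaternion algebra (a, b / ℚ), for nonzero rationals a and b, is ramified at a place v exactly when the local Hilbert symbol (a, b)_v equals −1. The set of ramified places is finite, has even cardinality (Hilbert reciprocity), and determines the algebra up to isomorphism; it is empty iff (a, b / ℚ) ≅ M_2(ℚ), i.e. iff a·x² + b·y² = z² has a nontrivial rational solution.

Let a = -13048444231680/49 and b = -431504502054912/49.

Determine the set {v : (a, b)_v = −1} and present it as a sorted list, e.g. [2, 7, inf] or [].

Mod squares: a ≡ -72930, b ≡ -21318. Check v ∈ {∞, 2, 3, 5, 7, 11, 13, 17, 19}.
v=17: a=17^1·(≡10), b=17^1·(≡15) mod 17; (10|17)=-1, (15|17)=+1; (−1)^{1·1·8}·(-1)^1·(+1)^1 = -1.
v=∞: -72930 < 0 and -21318 < 0  ⇒  (a,b)_∞ = -1.
v=11: a=11^3·(≡4), b=11^1·(≡5) mod 11; (4|11)=+1, (5|11)=+1; (−1)^{3·1·5}·(+1)^1·(+1)^3 = -1.
v=19: a=19^2·(≡1), b=19^3·(≡10) mod 19; (1|19)=+1, (10|19)=-1; (−1)^{2·3·9}·(+1)^3·(-1)^2 = +1.
v=2: v_2(a)=13, v_2(b)=13; units ≡ 7, 5 (mod 8); ε·ε+αω+βω = 1·0+13·1+13·0 ≡ 1  ⇒  (a,b)_2 = -1.
v=13: a=13^1·(≡11), b=13^2·(≡6) mod 13; (11|13)=-1, (6|13)=-1; (−1)^{1·2·6}·(-1)^2·(-1)^1 = -1.
v=3: a=3^1·(≡2), b=3^5·(≡1) mod 3; (2|3)=-1, (1|3)=+1; (−1)^{1·5·1}·(-1)^5·(+1)^1 = +1.
v=5: a=5^1·(≡1), b=5^0·(≡2) mod 5; (1|5)=+1, (2|5)=-1; (−1)^{1·0·2}·(+1)^0·(-1)^1 = -1.
v=7: a=7^-2·(≡3), b=7^-2·(≡1) mod 7; (3|7)=-1, (1|7)=+1; (−1)^{-2·-2·3}·(-1)^-2·(+1)^-2 = +1.
(-72930, -21318 / ℚ) ramifies at {2, 5, 11, 13, 17, ∞}: a division algebra.

[2, 5, 11, 13, 17, inf]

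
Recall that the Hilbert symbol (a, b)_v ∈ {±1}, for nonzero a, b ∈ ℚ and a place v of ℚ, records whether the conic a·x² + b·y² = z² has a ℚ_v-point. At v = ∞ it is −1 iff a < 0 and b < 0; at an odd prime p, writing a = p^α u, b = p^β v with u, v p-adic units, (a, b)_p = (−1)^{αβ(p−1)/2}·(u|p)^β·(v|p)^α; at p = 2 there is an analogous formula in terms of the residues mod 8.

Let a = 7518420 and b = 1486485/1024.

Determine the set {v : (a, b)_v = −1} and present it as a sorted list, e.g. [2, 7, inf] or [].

(a, b) ≡ (23205, 1365) mod (ℚ^×)²; places V = {2, 3, 5, 7, 11, 13, 17, ∞}.
(a,b)_2: α=2, β=-10; u≡5, v≡5 (mod 8); ε(u)ε(v)=0·0, αω(v)=2·1, βω(u)=-10·1; sum ≡ 0  ⇒  +1.
(a,b)_11: α=0, u≡8; β=2, v≡9 (mod 11); (8|11)=-1, (9|11)=+1; sign (−1)^0·-1^2·+1^0 = +1.
(a,b)_∞: sgn(23205)=+, sgn(1365)=+, so +1.
(a,b)_17: α=1, u≡5; β=0, v≡14 (mod 17); (5|17)=-1, (14|17)=-1; sign (−1)^0·-1^0·-1^1 = -1.
(a,b)_3: α=5, u≡1; β=3, v≡2 (mod 3); (1|3)=+1, (2|3)=-1; sign (−1)^1·+1^3·-1^5 = +1.
(a,b)_13: α=1, u≡9; β=1, v≡1 (mod 13); (9|13)=+1, (1|13)=+1; sign (−1)^0·+1^1·+1^1 = +1.
(a,b)_7: α=1, u≡1; β=1, v≡5 (mod 7); (1|7)=+1, (5|7)=-1; sign (−1)^1·+1^1·-1^1 = +1.
(a,b)_5: α=1, u≡4; β=1, v≡3 (mod 5); (4|5)=+1, (3|5)=-1; sign (−1)^0·+1^1·-1^1 = -1.
(23205, 1365 / ℚ) ramifies at {5, 17}: a division algebra.

[5, 17]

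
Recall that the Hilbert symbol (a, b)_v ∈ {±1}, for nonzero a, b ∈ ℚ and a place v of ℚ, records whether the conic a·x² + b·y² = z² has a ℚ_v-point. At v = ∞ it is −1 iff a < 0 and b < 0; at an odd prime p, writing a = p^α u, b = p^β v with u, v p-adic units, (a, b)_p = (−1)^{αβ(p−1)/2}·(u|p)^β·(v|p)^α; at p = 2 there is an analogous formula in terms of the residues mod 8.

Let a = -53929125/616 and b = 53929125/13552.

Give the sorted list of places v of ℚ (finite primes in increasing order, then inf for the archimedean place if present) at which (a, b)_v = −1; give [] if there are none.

(a, b) ≡ (-43890, 1995) mod (ℚ^×)²; places V = {2, 3, 5, 7, 11, 19, 29, ∞}.
(a,b)_5: α=3, u≡2; β=3, v≡4 (mod 5); (2|5)=-1, (4|5)=+1; sign (−1)^0·-1^3·+1^3 = -1.
(a,b)_7: α=-1, u≡4; β=-1, v≡3 (mod 7); (4|7)=+1, (3|7)=-1; sign (−1)^1·+1^-1·-1^-1 = +1.
(a,b)_19: α=1, u≡2; β=1, v≡12 (mod 19); (2|19)=-1, (12|19)=-1; sign (−1)^1·-1^1·-1^1 = -1.
(a,b)_29: α=2, u≡24; β=2, v≡20 (mod 29); (24|29)=+1, (20|29)=+1; sign (−1)^0·+1^2·+1^2 = +1.
(a,b)_11: α=-1, u≡3; β=-2, v≡4 (mod 11); (3|11)=+1, (4|11)=+1; sign (−1)^0·+1^-2·+1^-1 = +1.
(a,b)_2: α=-3, β=-4; u≡7, v≡3 (mod 8); ε(u)ε(v)=1·1, αω(v)=-3·1, βω(u)=-4·0; sum ≡ 0  ⇒  +1.
(a,b)_3: α=3, u≡1; β=3, v≡2 (mod 3); (1|3)=+1, (2|3)=-1; sign (−1)^1·+1^3·-1^3 = +1.
(a,b)_∞: sgn(-43890)=−, sgn(1995)=+, so +1.
|Ram(-43890, 1995)| = 2, even; anisotropic at {5, 19}.

[5, 19]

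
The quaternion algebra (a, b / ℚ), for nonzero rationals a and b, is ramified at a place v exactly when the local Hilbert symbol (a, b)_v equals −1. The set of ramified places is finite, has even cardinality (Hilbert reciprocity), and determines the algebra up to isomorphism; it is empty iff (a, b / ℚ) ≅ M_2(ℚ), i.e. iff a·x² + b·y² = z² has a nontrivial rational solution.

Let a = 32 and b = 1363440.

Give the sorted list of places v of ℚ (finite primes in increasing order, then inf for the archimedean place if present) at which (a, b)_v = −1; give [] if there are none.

(a, b) ≡ (2, 85215) mod (ℚ^×)²; places V = {2, 3, 5, 13, 19, 23, ∞}.
(a,b)_2: α=5, β=4; u≡1, v≡7 (mod 8); ε(u)ε(v)=0·1, αω(v)=5·0, βω(u)=4·0; sum ≡ 0  ⇒  +1.
(a,b)_3: α=0, u≡2; β=1, v≡1 (mod 3); (2|3)=-1, (1|3)=+1; sign (−1)^0·-1^1·+1^0 = -1.
(a,b)_19: α=0, u≡13; β=1, v≡16 (mod 19); (13|19)=-1, (16|19)=+1; sign (−1)^0·-1^1·+1^0 = -1.
(a,b)_13: α=0, u≡6; β=1, v≡9 (mod 13); (6|13)=-1, (9|13)=+1; sign (−1)^0·-1^1·+1^0 = -1.
(a,b)_5: α=0, u≡2; β=1, v≡3 (mod 5); (2|5)=-1, (3|5)=-1; sign (−1)^0·-1^1·-1^0 = -1.
(a,b)_∞: sgn(2)=+, sgn(85215)=+, so +1.
(a,b)_23: α=0, u≡9; β=1, v≡9 (mod 23); (9|23)=+1, (9|23)=+1; sign (−1)^0·+1^1·+1^0 = +1.
|Ram(2, 85215)| = 4, even; anisotropic at {3, 5, 13, 19}.

[3, 5, 13, 19]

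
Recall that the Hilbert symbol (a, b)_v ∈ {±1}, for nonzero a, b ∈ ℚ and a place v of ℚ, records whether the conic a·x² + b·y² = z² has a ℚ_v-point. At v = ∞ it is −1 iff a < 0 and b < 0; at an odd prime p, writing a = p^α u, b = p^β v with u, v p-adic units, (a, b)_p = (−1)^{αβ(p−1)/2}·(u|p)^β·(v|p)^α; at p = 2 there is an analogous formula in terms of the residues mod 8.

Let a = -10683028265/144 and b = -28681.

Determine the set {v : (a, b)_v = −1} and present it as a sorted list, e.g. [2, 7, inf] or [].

(a, b) ≡ (-1290065, -28681) mod (ℚ^×)²; places V = {2, 3, 5, 7, 13, 23, 29, 31, 41, 43, ∞}.
(a,b)_29: α=1, u≡13; β=1, v≡26 (mod 29); (13|29)=+1, (26|29)=-1; sign (−1)^0·+1^1·-1^1 = -1.
(a,b)_43: α=0, u≡35; β=1, v≡21 (mod 43); (35|43)=+1, (21|43)=+1; sign (−1)^0·+1^1·+1^0 = +1.
(a,b)_5: α=1, u≡3; β=0, v≡4 (mod 5); (3|5)=-1, (4|5)=+1; sign (−1)^0·-1^0·+1^1 = +1.
(a,b)_3: α=-2, u≡1; β=0, v≡2 (mod 3); (1|3)=+1, (2|3)=-1; sign (−1)^0·+1^0·-1^-2 = +1.
(a,b)_23: α=0, u≡20; β=1, v≡18 (mod 23); (20|23)=-1, (18|23)=+1; sign (−1)^0·-1^1·+1^0 = -1.
(a,b)_13: α=2, u≡4; β=0, v≡10 (mod 13); (4|13)=+1, (10|13)=+1; sign (−1)^0·+1^0·+1^2 = +1.
(a,b)_31: α=1, u≡16; β=0, v≡25 (mod 31); (16|31)=+1, (25|31)=+1; sign (−1)^0·+1^0·+1^1 = +1.
(a,b)_∞: sgn(-1290065)=−, sgn(-28681)=−, so -1.
(a,b)_2: α=-4, β=0; u≡7, v≡7 (mod 8); ε(u)ε(v)=1·1, αω(v)=-4·0, βω(u)=0·0; sum ≡ 1  ⇒  -1.
(a,b)_41: α=1, u≡36; β=0, v≡19 (mod 41); (36|41)=+1, (19|41)=-1; sign (−1)^0·+1^0·-1^1 = -1.
(a,b)_7: α=3, u≡2; β=0, v≡5 (mod 7); (2|7)=+1, (5|7)=-1; sign (−1)^0·+1^0·-1^3 = -1.
Ram(-1290065, -28681) = {2, 7, 23, 29, 41, ∞}; no ℚ_2-point on the conic.

[2, 7, 23, 29, 41, inf]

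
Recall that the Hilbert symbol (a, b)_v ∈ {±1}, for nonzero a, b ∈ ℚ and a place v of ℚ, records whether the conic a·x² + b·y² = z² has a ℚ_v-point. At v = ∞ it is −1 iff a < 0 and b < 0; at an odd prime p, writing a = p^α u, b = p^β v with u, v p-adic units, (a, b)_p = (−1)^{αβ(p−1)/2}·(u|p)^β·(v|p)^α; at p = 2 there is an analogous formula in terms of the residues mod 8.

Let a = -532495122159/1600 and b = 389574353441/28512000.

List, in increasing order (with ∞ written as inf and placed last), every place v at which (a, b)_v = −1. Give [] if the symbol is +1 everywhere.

[3, 7, 11, 19]

Mod squares: a ≡ -1312311, b ≡ 312455. Check v ∈ {∞, 2, 3, 5, 7, 11, 13, 19, 23}.
v=7: a=7^5·(≡2), b=7^4·(≡3) mod 7; (2|7)=+1, (3|7)=-1; (−1)^{5·4·3}·(+1)^4·(-1)^5 = -1.
v=23: a=23^1·(≡12), b=23^1·(≡10) mod 23; (12|23)=+1, (10|23)=-1; (−1)^{1·1·11}·(+1)^1·(-1)^1 = +1.
v=2: v_2(a)=-6, v_2(b)=-8; units ≡ 1, 7 (mod 8); ε·ε+αω+βω = 0·1+-6·0+-8·0 ≡ 0  ⇒  (a,b)_2 = +1.
v=5: a=5^-2·(≡4), b=5^-3·(≡1) mod 5; (4|5)=+1, (1|5)=+1; (−1)^{-2·-3·2}·(+1)^-3·(+1)^-2 = +1.
v=∞: -1312311 < 0 and 312455 > 0  ⇒  (a,b)_∞ = +1.
v=13: a=13^3·(≡8), b=13^5·(≡2) mod 13; (8|13)=-1, (2|13)=-1; (−1)^{3·5·6}·(-1)^5·(-1)^3 = +1.
v=3: a=3^1·(≡2), b=3^-4·(≡2) mod 3; (2|3)=-1, (2|3)=-1; (−1)^{1·-4·1}·(-1)^-4·(-1)^1 = -1.
v=19: a=19^1·(≡14), b=19^1·(≡8) mod 19; (14|19)=-1, (8|19)=-1; (−1)^{1·1·9}·(-1)^1·(-1)^1 = -1.
v=11: a=11^1·(≡1), b=11^-1·(≡5) mod 11; (1|11)=+1, (5|11)=+1; (−1)^{1·-1·5}·(+1)^-1·(+1)^1 = -1.
(-1312311, 312455 / ℚ) ramifies at {3, 7, 11, 19}: a division algebra.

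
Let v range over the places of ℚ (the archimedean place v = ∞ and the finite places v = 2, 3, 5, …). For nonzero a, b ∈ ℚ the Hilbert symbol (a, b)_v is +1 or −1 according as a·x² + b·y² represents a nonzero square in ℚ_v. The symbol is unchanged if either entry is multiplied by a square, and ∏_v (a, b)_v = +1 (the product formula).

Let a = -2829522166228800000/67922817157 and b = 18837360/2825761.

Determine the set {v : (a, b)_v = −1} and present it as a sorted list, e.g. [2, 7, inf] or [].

[2, 7]

Mod squares: a ≡ -17290, b ≡ 1615. Check v ∈ {∞, 2, 3, 5, 7, 13, 17, 19, 41, 43}.
v=5: a=5^5·(≡2), b=5^1·(≡2) mod 5; (2|5)=-1, (2|5)=-1; (−1)^{5·1·2}·(-1)^1·(-1)^5 = +1.
v=2: v_2(a)=9, v_2(b)=4; units ≡ 3, 7 (mod 8); ε·ε+αω+βω = 1·1+9·0+4·1 ≡ 1  ⇒  (a,b)_2 = -1.
v=43: a=43^-2·(≡19), b=43^0·(≡38) mod 43; (19|43)=-1, (38|43)=+1; (−1)^{-2·0·21}·(-1)^0·(+1)^-2 = +1.
v=∞: -17290 < 0 and 1615 > 0  ⇒  (a,b)_∞ = +1.
v=3: a=3^2·(≡2), b=3^6·(≡1) mod 3; (2|3)=-1, (1|3)=+1; (−1)^{2·6·1}·(-1)^6·(+1)^2 = +1.
v=19: a=19^3·(≡8), b=19^1·(≡4) mod 19; (8|19)=-1, (4|19)=+1; (−1)^{3·1·9}·(-1)^1·(+1)^3 = +1.
v=7: a=7^3·(≡4), b=7^0·(≡3) mod 7; (4|7)=+1, (3|7)=-1; (−1)^{3·0·3}·(+1)^0·(-1)^3 = -1.
v=13: a=13^-1·(≡9), b=13^0·(≡3) mod 13; (9|13)=+1, (3|13)=+1; (−1)^{-1·0·6}·(+1)^0·(+1)^-1 = +1.
v=17: a=17^4·(≡16), b=17^1·(≡5) mod 17; (16|17)=+1, (5|17)=-1; (−1)^{4·1·8}·(+1)^1·(-1)^4 = +1.
v=41: a=41^-4·(≡12), b=41^-4·(≡33) mod 41; (12|41)=-1, (33|41)=+1; (−1)^{-4·-4·20}·(-1)^-4·(+1)^-4 = +1.
|Ram(-17290, 1615)| = 2, even; anisotropic at {2, 7}.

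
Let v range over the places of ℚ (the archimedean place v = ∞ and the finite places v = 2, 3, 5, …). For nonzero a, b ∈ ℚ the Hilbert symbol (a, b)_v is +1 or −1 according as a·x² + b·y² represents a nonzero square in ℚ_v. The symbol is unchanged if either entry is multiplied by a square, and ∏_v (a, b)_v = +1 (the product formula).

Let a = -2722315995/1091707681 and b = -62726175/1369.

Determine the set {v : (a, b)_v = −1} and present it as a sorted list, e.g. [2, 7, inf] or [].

[5, 7, 17, inf]

Mod squares: a ≡ -595, b ≡ -527. Check v ∈ {∞, 2, 3, 5, 7, 17, 19, 23, 31, 37, 47}.
v=23: a=23^2·(≡9), b=23^2·(≡3) mod 23; (9|23)=+1, (3|23)=+1; (−1)^{2·2·11}·(+1)^2·(+1)^2 = +1.
v=31: a=31^2·(≡18), b=31^1·(≡20) mod 31; (18|31)=+1, (20|31)=+1; (−1)^{2·1·15}·(+1)^1·(+1)^2 = +1.
v=3: a=3^2·(≡2), b=3^2·(≡1) mod 3; (2|3)=-1, (1|3)=+1; (−1)^{2·2·1}·(-1)^2·(+1)^2 = +1.
v=5: a=5^1·(≡1), b=5^2·(≡2) mod 5; (1|5)=+1, (2|5)=-1; (−1)^{1·2·2}·(+1)^2·(-1)^1 = -1.
v=2: v_2(a)=0, v_2(b)=0; units ≡ 5, 1 (mod 8); ε·ε+αω+βω = 0·0+0·0+0·1 ≡ 0  ⇒  (a,b)_2 = +1.
v=47: a=47^-2·(≡1), b=47^0·(≡12) mod 47; (1|47)=+1, (12|47)=+1; (−1)^{-2·0·23}·(+1)^0·(+1)^-2 = +1.
v=7: a=7^1·(≡5), b=7^0·(≡5) mod 7; (5|7)=-1, (5|7)=-1; (−1)^{1·0·3}·(-1)^0·(-1)^1 = -1.
v=37: a=37^-2·(≡3), b=37^-2·(≡36) mod 37; (3|37)=+1, (36|37)=+1; (−1)^{-2·-2·18}·(+1)^-2·(+1)^-2 = +1.
v=∞: -595 < 0 and -527 < 0  ⇒  (a,b)_∞ = -1.
v=17: a=17^1·(≡13), b=17^1·(≡14) mod 17; (13|17)=+1, (14|17)=-1; (−1)^{1·1·8}·(+1)^1·(-1)^1 = -1.
v=19: a=19^-2·(≡3), b=19^0·(≡7) mod 19; (3|19)=-1, (7|19)=+1; (−1)^{-2·0·9}·(-1)^0·(+1)^-2 = +1.
Ram(-595, -527) = {5, 7, 17, ∞}; no ℚ_5-point on the conic.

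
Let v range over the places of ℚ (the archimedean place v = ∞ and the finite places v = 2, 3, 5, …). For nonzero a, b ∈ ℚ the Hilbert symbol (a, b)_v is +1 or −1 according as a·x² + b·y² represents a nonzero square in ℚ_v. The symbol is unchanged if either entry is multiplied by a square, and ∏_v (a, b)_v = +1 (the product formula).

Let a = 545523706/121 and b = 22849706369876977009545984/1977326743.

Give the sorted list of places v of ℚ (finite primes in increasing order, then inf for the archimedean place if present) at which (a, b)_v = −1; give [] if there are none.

[2, 11]

Mod squares: a ≡ 4186, b ≡ 77. Check v ∈ {∞, 2, 3, 7, 11, 13, 19, 23}.
v=3: a=3^0·(≡1), b=3^2·(≡2) mod 3; (1|3)=+1, (2|3)=-1; (−1)^{0·2·1}·(+1)^2·(-1)^0 = +1.
v=11: a=11^-2·(≡2), b=11^9·(≡7) mod 11; (2|11)=-1, (7|11)=-1; (−1)^{-2·9·5}·(-1)^9·(-1)^-2 = -1.
v=13: a=13^1·(≡3), b=13^2·(≡9) mod 13; (3|13)=+1, (9|13)=+1; (−1)^{1·2·6}·(+1)^2·(+1)^1 = +1.
v=7: a=7^1·(≡3), b=7^-11·(≡4) mod 7; (3|7)=-1, (4|7)=+1; (−1)^{1·-11·3}·(-1)^-11·(+1)^1 = +1.
v=23: a=23^1·(≡22), b=23^2·(≡3) mod 23; (22|23)=-1, (3|23)=+1; (−1)^{1·2·11}·(-1)^2·(+1)^1 = +1.
v=∞: 4186 > 0 and 77 > 0  ⇒  (a,b)_∞ = +1.
v=2: v_2(a)=1, v_2(b)=8; units ≡ 5, 5 (mod 8); ε·ε+αω+βω = 0·0+1·1+8·1 ≡ 1  ⇒  (a,b)_2 = -1.
v=19: a=19^4·(≡9), b=19^6·(≡1) mod 19; (9|19)=+1, (1|19)=+1; (−1)^{4·6·9}·(+1)^6·(+1)^4 = +1.
|Ram(4186, 77)| = 2, even; anisotropic at {2, 11}.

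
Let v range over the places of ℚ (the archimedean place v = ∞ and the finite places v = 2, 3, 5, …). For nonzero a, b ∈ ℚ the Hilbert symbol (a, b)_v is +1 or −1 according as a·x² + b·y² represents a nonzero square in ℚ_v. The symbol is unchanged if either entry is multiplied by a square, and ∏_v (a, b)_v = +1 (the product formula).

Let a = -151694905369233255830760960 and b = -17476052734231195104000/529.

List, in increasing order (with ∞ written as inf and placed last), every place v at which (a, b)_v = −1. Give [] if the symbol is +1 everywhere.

[2, 3, 13, inf]

Mod squares: a ≡ -910, b ≡ -19635. Check v ∈ {∞, 2, 3, 5, 7, 11, 13, 17, 23}.
v=7: a=7^3·(≡6), b=7^5·(≡4) mod 7; (6|7)=-1, (4|7)=+1; (−1)^{3·5·3}·(-1)^5·(+1)^3 = +1.
v=2: v_2(a)=9, v_2(b)=8; units ≡ 1, 5 (mod 8); ε·ε+αω+βω = 0·0+9·1+8·0 ≡ 1  ⇒  (a,b)_2 = -1.
v=13: a=13^3·(≡7), b=13^2·(≡6) mod 13; (7|13)=-1, (6|13)=-1; (−1)^{3·2·6}·(-1)^2·(-1)^3 = -1.
v=17: a=17^4·(≡2), b=17^3·(≡1) mod 17; (2|17)=+1, (1|17)=+1; (−1)^{4·3·8}·(+1)^3·(+1)^4 = +1.
v=∞: -910 < 0 and -19635 < 0  ⇒  (a,b)_∞ = -1.
v=23: a=23^0·(≡17), b=23^-2·(≡21) mod 23; (17|23)=-1, (21|23)=-1; (−1)^{0·-2·11}·(-1)^-2·(-1)^0 = +1.
v=11: a=11^6·(≡5), b=11^5·(≡6) mod 11; (5|11)=+1, (6|11)=-1; (−1)^{6·5·5}·(+1)^5·(-1)^6 = +1.
v=3: a=3^12·(≡2), b=3^5·(≡1) mod 3; (2|3)=-1, (1|3)=+1; (−1)^{12·5·1}·(-1)^5·(+1)^12 = -1.
v=5: a=5^1·(≡3), b=5^3·(≡2) mod 5; (3|5)=-1, (2|5)=-1; (−1)^{1·3·2}·(-1)^3·(-1)^1 = +1.
|Ram(-910, -19635)| = 4, even; anisotropic at {2, 3, 13, ∞}.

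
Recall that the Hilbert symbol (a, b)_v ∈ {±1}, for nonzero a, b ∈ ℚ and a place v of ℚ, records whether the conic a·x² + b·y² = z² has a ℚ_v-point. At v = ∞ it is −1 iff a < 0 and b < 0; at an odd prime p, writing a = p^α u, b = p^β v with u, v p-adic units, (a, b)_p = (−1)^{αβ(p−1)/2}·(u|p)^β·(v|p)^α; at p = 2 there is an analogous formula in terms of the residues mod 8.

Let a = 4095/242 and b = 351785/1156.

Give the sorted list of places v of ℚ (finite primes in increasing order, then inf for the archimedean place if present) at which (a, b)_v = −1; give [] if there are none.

[7, 13]

Mod squares: a ≡ 910, b ≡ 665. Check v ∈ {∞, 2, 3, 5, 7, 11, 13, 17, 19, 23}.
v=3: a=3^2·(≡1), b=3^0·(≡2) mod 3; (1|3)=+1, (2|3)=-1; (−1)^{2·0·1}·(+1)^0·(-1)^2 = +1.
v=2: v_2(a)=-1, v_2(b)=-2; units ≡ 7, 1 (mod 8); ε·ε+αω+βω = 1·0+-1·0+-2·0 ≡ 0  ⇒  (a,b)_2 = +1.
v=13: a=13^1·(≡2), b=13^0·(≡8) mod 13; (2|13)=-1, (8|13)=-1; (−1)^{1·0·6}·(-1)^0·(-1)^1 = -1.
v=∞: 910 > 0 and 665 > 0  ⇒  (a,b)_∞ = +1.
v=11: a=11^-2·(≡7), b=11^0·(≡5) mod 11; (7|11)=-1, (5|11)=+1; (−1)^{-2·0·5}·(-1)^0·(+1)^-2 = +1.
v=19: a=19^0·(≡17), b=19^1·(≡16) mod 19; (17|19)=+1, (16|19)=+1; (−1)^{0·1·9}·(+1)^1·(+1)^0 = +1.
v=7: a=7^1·(≡1), b=7^1·(≡2) mod 7; (1|7)=+1, (2|7)=+1; (−1)^{1·1·3}·(+1)^1·(+1)^1 = -1.
v=5: a=5^1·(≡2), b=5^1·(≡2) mod 5; (2|5)=-1, (2|5)=-1; (−1)^{1·1·2}·(-1)^1·(-1)^1 = +1.
v=23: a=23^0·(≡2), b=23^2·(≡15) mod 23; (2|23)=+1, (15|23)=-1; (−1)^{0·2·11}·(+1)^2·(-1)^0 = +1.
v=17: a=17^0·(≡8), b=17^-2·(≡1) mod 17; (8|17)=+1, (1|17)=+1; (−1)^{0·-2·8}·(+1)^-2·(+1)^0 = +1.
(910, 665 / ℚ) ramifies at {7, 13}: a division algebra.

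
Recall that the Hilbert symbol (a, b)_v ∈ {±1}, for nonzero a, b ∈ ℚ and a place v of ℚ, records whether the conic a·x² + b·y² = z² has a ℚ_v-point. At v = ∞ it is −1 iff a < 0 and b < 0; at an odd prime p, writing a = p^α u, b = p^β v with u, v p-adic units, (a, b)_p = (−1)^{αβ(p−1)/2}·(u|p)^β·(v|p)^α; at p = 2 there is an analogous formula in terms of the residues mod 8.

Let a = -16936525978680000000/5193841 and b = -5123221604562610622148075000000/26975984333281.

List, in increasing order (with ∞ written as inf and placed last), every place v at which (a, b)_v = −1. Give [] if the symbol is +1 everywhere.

[2, 3, 5, 7, 19, inf]

Mod squares: a ≡ -30, b ≡ -5187. Check v ∈ {∞, 2, 3, 5, 7, 11, 13, 17, 19, 41, 43, 53}.
v=41: a=41^2·(≡14), b=41^2·(≡4) mod 41; (14|41)=-1, (4|41)=+1; (−1)^{2·2·20}·(-1)^2·(+1)^2 = +1.
v=43: a=43^-2·(≡21), b=43^-4·(≡6) mod 43; (21|43)=+1, (6|43)=+1; (−1)^{-2·-4·21}·(+1)^-4·(+1)^-2 = +1.
v=17: a=17^2·(≡8), b=17^2·(≡13) mod 17; (8|17)=+1, (13|17)=+1; (−1)^{2·2·8}·(+1)^2·(+1)^2 = +1.
v=11: a=11^2·(≡1), b=11^4·(≡9) mod 11; (1|11)=+1, (9|11)=+1; (−1)^{2·4·5}·(+1)^4·(+1)^2 = +1.
v=19: a=19^0·(≡8), b=19^1·(≡12) mod 19; (8|19)=-1, (12|19)=-1; (−1)^{0·1·9}·(-1)^1·(-1)^0 = -1.
v=7: a=7^4·(≡5), b=7^5·(≡4) mod 7; (5|7)=-1, (4|7)=+1; (−1)^{4·5·3}·(-1)^5·(+1)^4 = -1.
v=5: a=5^7·(≡1), b=5^8·(≡3) mod 5; (1|5)=+1, (3|5)=-1; (−1)^{7·8·2}·(+1)^8·(-1)^7 = -1.
v=2: v_2(a)=9, v_2(b)=6; units ≡ 1, 5 (mod 8); ε·ε+αω+βω = 0·0+9·1+6·0 ≡ 1  ⇒  (a,b)_2 = -1.
v=3: a=3^1·(≡2), b=3^5·(≡2) mod 3; (2|3)=-1, (2|3)=-1; (−1)^{1·5·1}·(-1)^5·(-1)^1 = -1.
v=13: a=13^0·(≡10), b=13^5·(≡10) mod 13; (10|13)=+1, (10|13)=+1; (−1)^{0·5·6}·(+1)^5·(+1)^0 = +1.
v=53: a=53^-2·(≡5), b=53^-4·(≡38) mod 53; (5|53)=-1, (38|53)=+1; (−1)^{-2·-4·26}·(-1)^-4·(+1)^-2 = +1.
v=∞: -30 < 0 and -5187 < 0  ⇒  (a,b)_∞ = -1.
Ram(-30, -5187) = {2, 3, 5, 7, 19, ∞}; no ℚ_2-point on the conic.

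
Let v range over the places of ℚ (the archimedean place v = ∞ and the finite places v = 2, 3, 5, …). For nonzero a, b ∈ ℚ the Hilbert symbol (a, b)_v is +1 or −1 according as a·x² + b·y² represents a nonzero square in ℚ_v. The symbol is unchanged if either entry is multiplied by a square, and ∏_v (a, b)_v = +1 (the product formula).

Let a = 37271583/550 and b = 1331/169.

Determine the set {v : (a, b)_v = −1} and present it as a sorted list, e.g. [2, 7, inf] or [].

[2, 11, 29, 41]

Mod squares: a ≡ 1124794, b ≡ 11. Check v ∈ {∞, 2, 3, 5, 11, 13, 29, 41, 43}.
v=2: v_2(a)=-1, v_2(b)=0; units ≡ 5, 3 (mod 8); ε·ε+αω+βω = 0·1+-1·1+0·1 ≡ 1  ⇒  (a,b)_2 = -1.
v=∞: 1124794 > 0 and 11 > 0  ⇒  (a,b)_∞ = +1.
v=43: a=43^1·(≡11), b=43^0·(≡15) mod 43; (11|43)=+1, (15|43)=+1; (−1)^{1·0·21}·(+1)^0·(+1)^1 = +1.
v=13: a=13^0·(≡6), b=13^-2·(≡5) mod 13; (6|13)=-1, (5|13)=-1; (−1)^{0·-2·6}·(-1)^-2·(-1)^0 = +1.
v=11: a=11^-1·(≡5), b=11^3·(≡3) mod 11; (5|11)=+1, (3|11)=+1; (−1)^{-1·3·5}·(+1)^3·(+1)^-1 = -1.
v=3: a=3^6·(≡1), b=3^0·(≡2) mod 3; (1|3)=+1, (2|3)=-1; (−1)^{6·0·1}·(+1)^0·(-1)^6 = +1.
v=41: a=41^1·(≡32), b=41^0·(≡12) mod 41; (32|41)=+1, (12|41)=-1; (−1)^{1·0·20}·(+1)^0·(-1)^1 = -1.
v=29: a=29^1·(≡24), b=29^0·(≡18) mod 29; (24|29)=+1, (18|29)=-1; (−1)^{1·0·14}·(+1)^0·(-1)^1 = -1.
v=5: a=5^-2·(≡4), b=5^0·(≡4) mod 5; (4|5)=+1, (4|5)=+1; (−1)^{-2·0·2}·(+1)^0·(+1)^-2 = +1.
Ram(1124794, 11) = {2, 11, 29, 41}; no ℚ_2-point on the conic.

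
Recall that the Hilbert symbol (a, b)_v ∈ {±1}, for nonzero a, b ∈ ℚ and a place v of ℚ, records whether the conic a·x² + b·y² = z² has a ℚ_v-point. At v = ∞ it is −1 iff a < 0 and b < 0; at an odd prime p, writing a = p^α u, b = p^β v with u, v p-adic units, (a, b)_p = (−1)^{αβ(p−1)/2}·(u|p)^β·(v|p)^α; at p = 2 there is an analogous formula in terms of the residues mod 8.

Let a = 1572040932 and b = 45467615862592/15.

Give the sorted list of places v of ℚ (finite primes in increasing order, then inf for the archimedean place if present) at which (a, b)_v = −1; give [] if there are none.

[3, 5]

Mod squares: a ≡ 33, b ≡ 7395. Check v ∈ {∞, 2, 3, 5, 7, 11, 17, 29}.
v=17: a=17^2·(≡13), b=17^3·(≡14) mod 17; (13|17)=+1, (14|17)=-1; (−1)^{2·3·8}·(+1)^3·(-1)^2 = +1.
v=11: a=11^1·(≡9), b=11^2·(≡9) mod 11; (9|11)=+1, (9|11)=+1; (−1)^{1·2·5}·(+1)^2·(+1)^1 = +1.
v=5: a=5^0·(≡2), b=5^-1·(≡4) mod 5; (2|5)=-1, (4|5)=+1; (−1)^{0·-1·2}·(-1)^-1·(+1)^0 = -1.
v=7: a=7^2·(≡5), b=7^2·(≡5) mod 7; (5|7)=-1, (5|7)=-1; (−1)^{2·2·3}·(-1)^2·(-1)^2 = +1.
v=∞: 33 > 0 and 7395 > 0  ⇒  (a,b)_∞ = +1.
v=3: a=3^1·(≡2), b=3^-1·(≡2) mod 3; (2|3)=-1, (2|3)=-1; (−1)^{1·-1·1}·(-1)^-1·(-1)^1 = -1.
v=29: a=29^2·(≡28), b=29^3·(≡16) mod 29; (28|29)=+1, (16|29)=+1; (−1)^{2·3·14}·(+1)^3·(+1)^2 = +1.
v=2: v_2(a)=2, v_2(b)=6; units ≡ 1, 3 (mod 8); ε·ε+αω+βω = 0·1+2·1+6·0 ≡ 0  ⇒  (a,b)_2 = +1.
Ram(33, 7395) = {3, 5}; no ℚ_3-point on the conic.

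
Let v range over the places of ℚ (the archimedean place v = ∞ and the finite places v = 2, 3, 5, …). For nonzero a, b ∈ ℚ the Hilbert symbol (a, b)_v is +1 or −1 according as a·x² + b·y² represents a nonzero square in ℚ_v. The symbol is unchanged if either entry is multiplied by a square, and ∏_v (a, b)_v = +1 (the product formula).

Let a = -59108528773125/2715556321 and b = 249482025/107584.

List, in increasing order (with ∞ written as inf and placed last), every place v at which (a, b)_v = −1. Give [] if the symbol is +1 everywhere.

[]

Mod squares: a ≡ -13, b ≡ 1. Check v ∈ {∞, 2, 3, 5, 13, 31, 41}.
v=5: a=5^4·(≡3), b=5^2·(≡4) mod 5; (3|5)=-1, (4|5)=+1; (−1)^{4·2·2}·(-1)^2·(+1)^4 = +1.
v=2: v_2(a)=0, v_2(b)=-6; units ≡ 3, 1 (mod 8); ε·ε+αω+βω = 1·0+0·0+-6·1 ≡ 0  ⇒  (a,b)_2 = +1.
v=41: a=41^-4·(≡14), b=41^-2·(≡40) mod 41; (14|41)=-1, (40|41)=+1; (−1)^{-4·-2·20}·(-1)^-2·(+1)^-4 = +1.
v=∞: -13 < 0 and 1 > 0  ⇒  (a,b)_∞ = +1.
v=13: a=13^3·(≡1), b=13^2·(≡4) mod 13; (1|13)=+1, (4|13)=+1; (−1)^{3·2·6}·(+1)^2·(+1)^3 = +1.
v=31: a=31^-2·(≡7), b=31^0·(≡5) mod 31; (7|31)=+1, (5|31)=+1; (−1)^{-2·0·15}·(+1)^0·(+1)^-2 = +1.
v=3: a=3^16·(≡2), b=3^10·(≡1) mod 3; (2|3)=-1, (1|3)=+1; (−1)^{16·10·1}·(-1)^10·(+1)^16 = +1.
Ram(a, b) = ∅: the form -13·x² + 1·y² − z² is isotropic over every ℚ_v, so by Hasse–Minkowski it is isotropic over ℚ.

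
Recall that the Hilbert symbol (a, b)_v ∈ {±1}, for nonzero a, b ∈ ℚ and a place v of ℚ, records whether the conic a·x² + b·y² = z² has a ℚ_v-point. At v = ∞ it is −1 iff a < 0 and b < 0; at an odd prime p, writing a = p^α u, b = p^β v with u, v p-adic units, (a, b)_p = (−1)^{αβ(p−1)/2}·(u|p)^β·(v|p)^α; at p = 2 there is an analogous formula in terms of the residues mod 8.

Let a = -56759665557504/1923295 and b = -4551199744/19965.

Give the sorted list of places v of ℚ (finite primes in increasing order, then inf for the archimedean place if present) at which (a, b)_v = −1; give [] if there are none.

(a, b) ≡ (-1155, -15015) mod (ℚ^×)²; places V = {2, 3, 5, 7, 11, 13, 17, 19, ∞}.
(a,b)_∞: sgn(-1155)=−, sgn(-15015)=−, so -1.
(a,b)_19: α=2, u≡11; β=0, v≡3 (mod 19); (11|19)=+1, (3|19)=-1; sign (−1)^0·+1^0·-1^2 = +1.
(a,b)_3: α=1, u≡2; β=-1, v≡2 (mod 3); (2|3)=-1, (2|3)=-1; sign (−1)^1·-1^-1·-1^1 = -1.
(a,b)_2: α=18, β=10; u≡5, v≡1 (mod 8); ε(u)ε(v)=0·0, αω(v)=18·0, βω(u)=10·1; sum ≡ 0  ⇒  +1.
(a,b)_11: α=-3, u≡9; β=-3, v≡2 (mod 11); (9|11)=+1, (2|11)=-1; sign (−1)^1·+1^-3·-1^-3 = +1.
(a,b)_17: α=-2, u≡9; β=2, v≡1 (mod 17); (9|17)=+1, (1|17)=+1; sign (−1)^0·+1^2·+1^-2 = +1.
(a,b)_7: α=1, u≡3; β=1, v≡4 (mod 7); (3|7)=-1, (4|7)=+1; sign (−1)^1·-1^1·+1^1 = +1.
(a,b)_13: α=4, u≡8; β=3, v≡5 (mod 13); (8|13)=-1, (5|13)=-1; sign (−1)^0·-1^3·-1^4 = -1.
(a,b)_5: α=-1, u≡4; β=-1, v≡2 (mod 5); (4|5)=+1, (2|5)=-1; sign (−1)^0·+1^-1·-1^-1 = -1.
Ram(-1155, -15015) = {3, 5, 13, ∞}; no ℚ_3-point on the conic.

[3, 5, 13, inf]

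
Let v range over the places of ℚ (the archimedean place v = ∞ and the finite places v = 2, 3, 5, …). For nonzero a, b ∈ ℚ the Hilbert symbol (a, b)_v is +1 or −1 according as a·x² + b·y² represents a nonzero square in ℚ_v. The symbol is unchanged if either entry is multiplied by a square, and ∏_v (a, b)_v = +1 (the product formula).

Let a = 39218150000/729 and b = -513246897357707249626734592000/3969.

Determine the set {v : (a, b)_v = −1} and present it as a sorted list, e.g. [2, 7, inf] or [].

[5, 37]

Mod squares: a ≡ 3921815, b ≡ -3655. Check v ∈ {∞, 2, 3, 5, 7, 11, 17, 29, 37, 43}.
v=∞: 3921815 > 0 and -3655 < 0  ⇒  (a,b)_∞ = +1.
v=11: a=11^0·(≡6), b=11^2·(≡10) mod 11; (6|11)=-1, (10|11)=-1; (−1)^{0·2·5}·(-1)^2·(-1)^0 = +1.
v=5: a=5^5·(≡2), b=5^3·(≡1) mod 5; (2|5)=-1, (1|5)=+1; (−1)^{5·3·2}·(-1)^3·(+1)^5 = -1.
v=7: a=7^0·(≡1), b=7^-2·(≡5) mod 7; (1|7)=+1, (5|7)=-1; (−1)^{0·-2·3}·(+1)^-2·(-1)^0 = +1.
v=3: a=3^-6·(≡2), b=3^-4·(≡2) mod 3; (2|3)=-1, (2|3)=-1; (−1)^{-6·-4·1}·(-1)^-4·(-1)^-6 = +1.
v=29: a=29^1·(≡19), b=29^4·(≡23) mod 29; (19|29)=-1, (23|29)=+1; (−1)^{1·4·14}·(-1)^4·(+1)^1 = +1.
v=2: v_2(a)=4, v_2(b)=16; units ≡ 7, 1 (mod 8); ε·ε+αω+βω = 1·0+4·0+16·0 ≡ 0  ⇒  (a,b)_2 = +1.
v=17: a=17^1·(≡7), b=17^3·(≡14) mod 17; (7|17)=-1, (14|17)=-1; (−1)^{1·3·8}·(-1)^3·(-1)^1 = +1.
v=37: a=37^1·(≡36), b=37^4·(≡2) mod 37; (36|37)=+1, (2|37)=-1; (−1)^{1·4·18}·(+1)^4·(-1)^1 = -1.
v=43: a=43^1·(≡19), b=43^3·(≡40) mod 43; (19|43)=-1, (40|43)=+1; (−1)^{1·3·21}·(-1)^3·(+1)^1 = +1.
(3921815, -3655 / ℚ) ramifies at {5, 37}: a division algebra.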